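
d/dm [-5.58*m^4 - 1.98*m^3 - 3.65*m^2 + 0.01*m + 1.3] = -22.32*m^3 - 5.94*m^2 - 7.3*m + 0.01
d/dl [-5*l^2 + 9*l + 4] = 9 - 10*l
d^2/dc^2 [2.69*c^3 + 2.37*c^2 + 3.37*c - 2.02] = 16.14*c + 4.74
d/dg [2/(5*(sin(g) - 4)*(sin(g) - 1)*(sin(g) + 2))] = 6*(2*sin(g) + cos(g)^2 + 1)*cos(g)/(5*(sin(g) - 4)^2*(sin(g) - 1)^2*(sin(g) + 2)^2)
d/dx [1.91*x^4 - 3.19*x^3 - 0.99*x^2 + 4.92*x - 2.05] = 7.64*x^3 - 9.57*x^2 - 1.98*x + 4.92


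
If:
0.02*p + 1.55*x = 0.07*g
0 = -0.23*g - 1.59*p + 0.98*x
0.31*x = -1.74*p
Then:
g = 0.00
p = 0.00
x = 0.00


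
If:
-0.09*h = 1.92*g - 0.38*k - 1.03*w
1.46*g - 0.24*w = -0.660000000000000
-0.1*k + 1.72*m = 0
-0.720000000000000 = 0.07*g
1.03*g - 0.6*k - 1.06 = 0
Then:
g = -10.29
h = -547.21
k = -19.42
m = -1.13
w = -59.82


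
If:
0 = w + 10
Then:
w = -10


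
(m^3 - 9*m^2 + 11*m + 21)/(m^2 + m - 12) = (m^2 - 6*m - 7)/(m + 4)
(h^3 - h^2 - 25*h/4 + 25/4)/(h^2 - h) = h - 25/(4*h)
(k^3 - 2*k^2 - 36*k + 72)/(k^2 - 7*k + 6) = (k^2 + 4*k - 12)/(k - 1)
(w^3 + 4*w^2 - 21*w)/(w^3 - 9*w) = (w + 7)/(w + 3)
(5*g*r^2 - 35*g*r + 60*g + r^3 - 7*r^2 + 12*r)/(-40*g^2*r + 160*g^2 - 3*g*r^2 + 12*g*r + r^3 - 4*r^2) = (r - 3)/(-8*g + r)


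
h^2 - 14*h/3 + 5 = (h - 3)*(h - 5/3)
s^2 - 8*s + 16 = (s - 4)^2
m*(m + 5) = m^2 + 5*m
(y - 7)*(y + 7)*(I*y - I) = I*y^3 - I*y^2 - 49*I*y + 49*I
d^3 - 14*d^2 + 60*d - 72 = (d - 6)^2*(d - 2)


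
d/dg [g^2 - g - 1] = 2*g - 1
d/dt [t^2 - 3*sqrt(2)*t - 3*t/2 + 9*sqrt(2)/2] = 2*t - 3*sqrt(2) - 3/2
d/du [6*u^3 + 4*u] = 18*u^2 + 4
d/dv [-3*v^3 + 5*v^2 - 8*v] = -9*v^2 + 10*v - 8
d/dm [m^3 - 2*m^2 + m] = 3*m^2 - 4*m + 1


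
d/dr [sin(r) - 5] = cos(r)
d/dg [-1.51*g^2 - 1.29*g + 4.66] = -3.02*g - 1.29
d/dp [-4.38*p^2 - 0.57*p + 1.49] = -8.76*p - 0.57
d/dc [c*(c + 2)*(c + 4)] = 3*c^2 + 12*c + 8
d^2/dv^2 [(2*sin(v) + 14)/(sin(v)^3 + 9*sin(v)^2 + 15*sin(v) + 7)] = 4*(3 - 2*sin(v))/(sin(v) + 1)^3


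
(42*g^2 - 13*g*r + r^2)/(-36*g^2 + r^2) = (-7*g + r)/(6*g + r)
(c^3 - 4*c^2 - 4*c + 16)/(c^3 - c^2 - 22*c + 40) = (c + 2)/(c + 5)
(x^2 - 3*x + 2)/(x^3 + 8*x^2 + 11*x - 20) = (x - 2)/(x^2 + 9*x + 20)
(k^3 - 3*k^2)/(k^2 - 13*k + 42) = k^2*(k - 3)/(k^2 - 13*k + 42)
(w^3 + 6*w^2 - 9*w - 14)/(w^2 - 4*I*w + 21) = (w^3 + 6*w^2 - 9*w - 14)/(w^2 - 4*I*w + 21)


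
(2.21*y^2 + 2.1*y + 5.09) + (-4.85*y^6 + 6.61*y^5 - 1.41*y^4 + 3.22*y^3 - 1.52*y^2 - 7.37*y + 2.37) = -4.85*y^6 + 6.61*y^5 - 1.41*y^4 + 3.22*y^3 + 0.69*y^2 - 5.27*y + 7.46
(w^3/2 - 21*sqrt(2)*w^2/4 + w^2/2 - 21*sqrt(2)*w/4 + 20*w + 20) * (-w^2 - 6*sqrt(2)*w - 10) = -w^5/2 - w^4/2 + 9*sqrt(2)*w^4/4 + 9*sqrt(2)*w^3/4 + 38*w^3 - 135*sqrt(2)*w^2/2 + 38*w^2 - 200*w - 135*sqrt(2)*w/2 - 200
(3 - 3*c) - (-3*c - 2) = 5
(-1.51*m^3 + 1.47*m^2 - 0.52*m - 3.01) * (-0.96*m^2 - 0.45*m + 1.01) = 1.4496*m^5 - 0.7317*m^4 - 1.6874*m^3 + 4.6083*m^2 + 0.8293*m - 3.0401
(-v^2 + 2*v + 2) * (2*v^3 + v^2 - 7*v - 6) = -2*v^5 + 3*v^4 + 13*v^3 - 6*v^2 - 26*v - 12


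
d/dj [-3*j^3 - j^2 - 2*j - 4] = -9*j^2 - 2*j - 2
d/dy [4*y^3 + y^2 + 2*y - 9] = 12*y^2 + 2*y + 2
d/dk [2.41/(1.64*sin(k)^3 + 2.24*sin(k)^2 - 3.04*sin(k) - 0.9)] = (-11.8572*sin(k)^2 - 10.7968*sin(k) + 7.3264)*cos(k)/(1.64*sin(k)^3 + 2.24*sin(k)^2 - 3.04*sin(k) - 0.9)^2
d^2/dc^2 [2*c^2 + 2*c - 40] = 4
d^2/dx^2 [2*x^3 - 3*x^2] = 12*x - 6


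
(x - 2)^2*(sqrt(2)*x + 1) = sqrt(2)*x^3 - 4*sqrt(2)*x^2 + x^2 - 4*x + 4*sqrt(2)*x + 4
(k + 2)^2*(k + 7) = k^3 + 11*k^2 + 32*k + 28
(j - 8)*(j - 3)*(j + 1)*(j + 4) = j^4 - 6*j^3 - 27*j^2 + 76*j + 96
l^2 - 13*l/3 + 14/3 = (l - 7/3)*(l - 2)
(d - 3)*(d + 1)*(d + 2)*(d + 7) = d^4 + 7*d^3 - 7*d^2 - 55*d - 42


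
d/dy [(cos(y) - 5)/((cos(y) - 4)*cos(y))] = (sin(y) + 20*sin(y)/cos(y)^2 - 10*tan(y))/(cos(y) - 4)^2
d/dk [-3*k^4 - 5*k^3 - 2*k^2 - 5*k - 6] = -12*k^3 - 15*k^2 - 4*k - 5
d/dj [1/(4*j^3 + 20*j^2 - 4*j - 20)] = (-3*j^2 - 10*j + 1)/(4*(j^3 + 5*j^2 - j - 5)^2)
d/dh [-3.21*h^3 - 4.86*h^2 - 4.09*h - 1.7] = -9.63*h^2 - 9.72*h - 4.09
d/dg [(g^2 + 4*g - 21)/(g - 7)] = (g^2 - 14*g - 7)/(g^2 - 14*g + 49)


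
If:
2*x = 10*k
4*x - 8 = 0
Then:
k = 2/5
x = 2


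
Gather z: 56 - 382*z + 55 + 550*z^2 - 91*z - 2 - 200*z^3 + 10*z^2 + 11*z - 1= -200*z^3 + 560*z^2 - 462*z + 108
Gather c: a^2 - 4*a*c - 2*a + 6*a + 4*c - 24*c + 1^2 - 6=a^2 + 4*a + c*(-4*a - 20) - 5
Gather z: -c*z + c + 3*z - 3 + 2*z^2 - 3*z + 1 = -c*z + c + 2*z^2 - 2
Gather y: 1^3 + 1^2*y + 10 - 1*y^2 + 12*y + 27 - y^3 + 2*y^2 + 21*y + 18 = -y^3 + y^2 + 34*y + 56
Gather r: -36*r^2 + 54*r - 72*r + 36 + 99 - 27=-36*r^2 - 18*r + 108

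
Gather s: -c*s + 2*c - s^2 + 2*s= 2*c - s^2 + s*(2 - c)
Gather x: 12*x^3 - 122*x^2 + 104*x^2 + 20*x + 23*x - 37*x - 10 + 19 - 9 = 12*x^3 - 18*x^2 + 6*x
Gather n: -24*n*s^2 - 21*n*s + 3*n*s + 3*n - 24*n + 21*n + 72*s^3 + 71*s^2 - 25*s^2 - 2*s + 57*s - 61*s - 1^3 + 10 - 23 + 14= n*(-24*s^2 - 18*s) + 72*s^3 + 46*s^2 - 6*s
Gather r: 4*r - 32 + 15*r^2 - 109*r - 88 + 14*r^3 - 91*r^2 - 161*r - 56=14*r^3 - 76*r^2 - 266*r - 176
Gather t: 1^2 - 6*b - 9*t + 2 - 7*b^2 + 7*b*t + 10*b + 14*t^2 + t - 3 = -7*b^2 + 4*b + 14*t^2 + t*(7*b - 8)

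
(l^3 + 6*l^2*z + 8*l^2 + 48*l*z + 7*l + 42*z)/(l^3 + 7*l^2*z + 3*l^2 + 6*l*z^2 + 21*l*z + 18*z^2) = (l^2 + 8*l + 7)/(l^2 + l*z + 3*l + 3*z)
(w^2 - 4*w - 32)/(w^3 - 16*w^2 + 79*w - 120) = (w + 4)/(w^2 - 8*w + 15)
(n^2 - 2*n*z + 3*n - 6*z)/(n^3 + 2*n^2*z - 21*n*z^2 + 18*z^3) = (n^2 - 2*n*z + 3*n - 6*z)/(n^3 + 2*n^2*z - 21*n*z^2 + 18*z^3)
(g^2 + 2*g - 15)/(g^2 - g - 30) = (g - 3)/(g - 6)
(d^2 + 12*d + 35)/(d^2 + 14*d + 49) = (d + 5)/(d + 7)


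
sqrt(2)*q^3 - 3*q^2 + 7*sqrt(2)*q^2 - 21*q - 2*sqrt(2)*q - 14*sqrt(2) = (q + 7)*(q - 2*sqrt(2))*(sqrt(2)*q + 1)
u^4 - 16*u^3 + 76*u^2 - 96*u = u*(u - 8)*(u - 6)*(u - 2)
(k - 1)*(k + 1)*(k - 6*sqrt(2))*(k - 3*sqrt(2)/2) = k^4 - 15*sqrt(2)*k^3/2 + 17*k^2 + 15*sqrt(2)*k/2 - 18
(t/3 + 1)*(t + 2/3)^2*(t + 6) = t^4/3 + 31*t^3/9 + 274*t^2/27 + 28*t/3 + 8/3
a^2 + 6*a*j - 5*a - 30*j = (a - 5)*(a + 6*j)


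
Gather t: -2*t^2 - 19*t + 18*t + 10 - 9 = -2*t^2 - t + 1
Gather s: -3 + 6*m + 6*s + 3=6*m + 6*s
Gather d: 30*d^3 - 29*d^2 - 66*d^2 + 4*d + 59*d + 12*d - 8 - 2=30*d^3 - 95*d^2 + 75*d - 10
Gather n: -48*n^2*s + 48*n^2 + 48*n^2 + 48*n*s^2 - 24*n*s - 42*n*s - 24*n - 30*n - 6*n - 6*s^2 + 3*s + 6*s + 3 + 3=n^2*(96 - 48*s) + n*(48*s^2 - 66*s - 60) - 6*s^2 + 9*s + 6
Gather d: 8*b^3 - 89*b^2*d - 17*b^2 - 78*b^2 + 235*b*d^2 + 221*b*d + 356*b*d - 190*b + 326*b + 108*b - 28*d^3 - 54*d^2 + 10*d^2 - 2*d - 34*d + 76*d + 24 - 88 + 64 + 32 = 8*b^3 - 95*b^2 + 244*b - 28*d^3 + d^2*(235*b - 44) + d*(-89*b^2 + 577*b + 40) + 32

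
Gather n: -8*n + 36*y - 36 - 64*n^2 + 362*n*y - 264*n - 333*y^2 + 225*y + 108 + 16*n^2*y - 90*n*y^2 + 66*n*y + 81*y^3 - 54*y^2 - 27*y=n^2*(16*y - 64) + n*(-90*y^2 + 428*y - 272) + 81*y^3 - 387*y^2 + 234*y + 72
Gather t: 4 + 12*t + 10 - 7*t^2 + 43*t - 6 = -7*t^2 + 55*t + 8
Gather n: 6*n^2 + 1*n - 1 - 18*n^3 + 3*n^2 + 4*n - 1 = -18*n^3 + 9*n^2 + 5*n - 2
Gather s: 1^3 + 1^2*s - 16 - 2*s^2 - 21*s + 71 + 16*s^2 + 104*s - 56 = 14*s^2 + 84*s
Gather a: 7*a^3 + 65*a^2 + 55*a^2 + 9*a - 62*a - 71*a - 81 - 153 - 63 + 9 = 7*a^3 + 120*a^2 - 124*a - 288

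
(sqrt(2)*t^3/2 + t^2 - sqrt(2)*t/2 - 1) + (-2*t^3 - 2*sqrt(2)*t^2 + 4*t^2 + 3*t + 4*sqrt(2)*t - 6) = -2*t^3 + sqrt(2)*t^3/2 - 2*sqrt(2)*t^2 + 5*t^2 + 3*t + 7*sqrt(2)*t/2 - 7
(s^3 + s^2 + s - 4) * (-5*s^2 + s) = -5*s^5 - 4*s^4 - 4*s^3 + 21*s^2 - 4*s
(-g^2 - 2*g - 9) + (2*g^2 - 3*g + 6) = g^2 - 5*g - 3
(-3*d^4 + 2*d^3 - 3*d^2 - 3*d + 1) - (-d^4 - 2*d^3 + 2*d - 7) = -2*d^4 + 4*d^3 - 3*d^2 - 5*d + 8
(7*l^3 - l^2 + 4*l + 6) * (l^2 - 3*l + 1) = 7*l^5 - 22*l^4 + 14*l^3 - 7*l^2 - 14*l + 6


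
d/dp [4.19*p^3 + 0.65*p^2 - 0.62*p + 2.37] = 12.57*p^2 + 1.3*p - 0.62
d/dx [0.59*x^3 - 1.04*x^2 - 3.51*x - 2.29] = 1.77*x^2 - 2.08*x - 3.51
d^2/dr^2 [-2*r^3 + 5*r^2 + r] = 10 - 12*r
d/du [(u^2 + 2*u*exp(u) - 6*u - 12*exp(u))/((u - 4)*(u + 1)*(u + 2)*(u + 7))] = 2*(u^5*exp(u) - u^5 - 3*u^4*exp(u) + 6*u^4 - 41*u^3*exp(u) + 36*u^3 + 149*u^2*exp(u) - 90*u^2 + 208*u*exp(u) - 56*u - 188*exp(u) + 168)/(u^8 + 12*u^7 + 2*u^6 - 360*u^5 - 759*u^4 + 1980*u^3 + 7988*u^2 + 8736*u + 3136)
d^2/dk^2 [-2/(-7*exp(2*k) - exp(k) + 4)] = 2*(2*(14*exp(k) + 1)^2*exp(k) - (28*exp(k) + 1)*(7*exp(2*k) + exp(k) - 4))*exp(k)/(7*exp(2*k) + exp(k) - 4)^3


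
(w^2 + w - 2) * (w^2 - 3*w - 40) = w^4 - 2*w^3 - 45*w^2 - 34*w + 80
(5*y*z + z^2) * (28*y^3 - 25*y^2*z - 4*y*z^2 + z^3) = 140*y^4*z - 97*y^3*z^2 - 45*y^2*z^3 + y*z^4 + z^5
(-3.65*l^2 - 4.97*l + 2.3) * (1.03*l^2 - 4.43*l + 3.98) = -3.7595*l^4 + 11.0504*l^3 + 9.8591*l^2 - 29.9696*l + 9.154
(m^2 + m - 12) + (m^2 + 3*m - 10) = 2*m^2 + 4*m - 22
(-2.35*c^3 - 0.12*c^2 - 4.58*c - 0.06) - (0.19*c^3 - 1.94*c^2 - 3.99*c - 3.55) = -2.54*c^3 + 1.82*c^2 - 0.59*c + 3.49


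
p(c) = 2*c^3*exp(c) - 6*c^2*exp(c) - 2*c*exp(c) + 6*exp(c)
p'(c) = 2*c^3*exp(c) - 14*c*exp(c) + 4*exp(c)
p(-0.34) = 4.20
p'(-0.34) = 6.18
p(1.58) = -20.63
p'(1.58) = -49.67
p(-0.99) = 0.06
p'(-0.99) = 5.92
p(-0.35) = 4.14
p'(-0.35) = 6.21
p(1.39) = -12.05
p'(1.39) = -40.50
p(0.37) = 6.57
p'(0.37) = -1.56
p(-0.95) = 0.30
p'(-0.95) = 6.03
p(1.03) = -0.67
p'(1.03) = -23.07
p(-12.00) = -0.03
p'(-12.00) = -0.02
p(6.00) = 84720.05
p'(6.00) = 142006.94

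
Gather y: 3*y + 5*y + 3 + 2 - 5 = 8*y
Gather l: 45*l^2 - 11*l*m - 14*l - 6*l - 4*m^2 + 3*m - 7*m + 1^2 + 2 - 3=45*l^2 + l*(-11*m - 20) - 4*m^2 - 4*m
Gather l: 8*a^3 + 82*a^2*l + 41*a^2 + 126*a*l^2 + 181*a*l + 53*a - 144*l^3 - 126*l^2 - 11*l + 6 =8*a^3 + 41*a^2 + 53*a - 144*l^3 + l^2*(126*a - 126) + l*(82*a^2 + 181*a - 11) + 6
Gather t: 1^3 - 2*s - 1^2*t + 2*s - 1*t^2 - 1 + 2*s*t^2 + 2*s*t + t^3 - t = t^3 + t^2*(2*s - 1) + t*(2*s - 2)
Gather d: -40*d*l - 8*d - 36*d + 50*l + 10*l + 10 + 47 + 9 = d*(-40*l - 44) + 60*l + 66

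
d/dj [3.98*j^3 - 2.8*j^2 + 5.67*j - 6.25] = 11.94*j^2 - 5.6*j + 5.67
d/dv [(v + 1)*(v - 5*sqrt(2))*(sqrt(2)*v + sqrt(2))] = sqrt(2)*(v + 1)*(3*v - 10*sqrt(2) + 1)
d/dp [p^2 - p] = 2*p - 1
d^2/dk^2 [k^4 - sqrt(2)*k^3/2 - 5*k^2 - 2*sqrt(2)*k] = 12*k^2 - 3*sqrt(2)*k - 10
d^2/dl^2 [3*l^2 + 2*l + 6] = 6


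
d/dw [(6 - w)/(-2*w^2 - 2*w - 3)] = (-2*w^2 + 24*w + 15)/(4*w^4 + 8*w^3 + 16*w^2 + 12*w + 9)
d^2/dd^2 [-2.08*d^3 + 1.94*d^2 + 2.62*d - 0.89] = 3.88 - 12.48*d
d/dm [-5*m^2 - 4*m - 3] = -10*m - 4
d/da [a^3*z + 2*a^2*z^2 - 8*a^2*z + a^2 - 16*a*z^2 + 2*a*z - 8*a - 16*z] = 3*a^2*z + 4*a*z^2 - 16*a*z + 2*a - 16*z^2 + 2*z - 8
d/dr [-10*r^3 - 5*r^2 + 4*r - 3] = -30*r^2 - 10*r + 4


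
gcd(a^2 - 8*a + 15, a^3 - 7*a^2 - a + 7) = 1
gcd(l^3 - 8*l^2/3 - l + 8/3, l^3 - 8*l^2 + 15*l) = 1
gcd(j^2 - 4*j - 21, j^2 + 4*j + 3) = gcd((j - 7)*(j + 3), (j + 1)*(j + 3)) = j + 3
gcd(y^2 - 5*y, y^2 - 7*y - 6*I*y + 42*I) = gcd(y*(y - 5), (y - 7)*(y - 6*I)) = 1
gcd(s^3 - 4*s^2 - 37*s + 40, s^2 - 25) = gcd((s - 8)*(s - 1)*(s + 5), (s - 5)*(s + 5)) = s + 5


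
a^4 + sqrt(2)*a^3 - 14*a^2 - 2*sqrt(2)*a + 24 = (a - 2*sqrt(2))*(a - sqrt(2))*(a + sqrt(2))*(a + 3*sqrt(2))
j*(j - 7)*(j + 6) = j^3 - j^2 - 42*j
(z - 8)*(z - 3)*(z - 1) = z^3 - 12*z^2 + 35*z - 24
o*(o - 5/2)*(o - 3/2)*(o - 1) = o^4 - 5*o^3 + 31*o^2/4 - 15*o/4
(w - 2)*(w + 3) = w^2 + w - 6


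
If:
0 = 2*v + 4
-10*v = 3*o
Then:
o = 20/3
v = -2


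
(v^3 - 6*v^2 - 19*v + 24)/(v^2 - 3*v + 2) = (v^2 - 5*v - 24)/(v - 2)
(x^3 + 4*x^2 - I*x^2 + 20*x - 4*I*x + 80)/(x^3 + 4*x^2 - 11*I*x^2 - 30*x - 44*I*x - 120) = (x + 4*I)/(x - 6*I)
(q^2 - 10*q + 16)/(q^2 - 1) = (q^2 - 10*q + 16)/(q^2 - 1)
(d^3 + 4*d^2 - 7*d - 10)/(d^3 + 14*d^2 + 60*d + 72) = (d^3 + 4*d^2 - 7*d - 10)/(d^3 + 14*d^2 + 60*d + 72)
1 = 1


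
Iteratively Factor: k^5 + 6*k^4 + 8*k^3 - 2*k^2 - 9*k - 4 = (k + 1)*(k^4 + 5*k^3 + 3*k^2 - 5*k - 4) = (k + 1)*(k + 4)*(k^3 + k^2 - k - 1) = (k - 1)*(k + 1)*(k + 4)*(k^2 + 2*k + 1) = (k - 1)*(k + 1)^2*(k + 4)*(k + 1)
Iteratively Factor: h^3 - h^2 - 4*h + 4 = (h - 2)*(h^2 + h - 2) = (h - 2)*(h - 1)*(h + 2)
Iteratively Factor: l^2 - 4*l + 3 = (l - 1)*(l - 3)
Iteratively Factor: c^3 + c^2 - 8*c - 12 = (c + 2)*(c^2 - c - 6) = (c + 2)^2*(c - 3)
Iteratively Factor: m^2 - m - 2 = (m - 2)*(m + 1)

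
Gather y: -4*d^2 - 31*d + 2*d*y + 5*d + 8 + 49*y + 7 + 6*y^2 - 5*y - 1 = -4*d^2 - 26*d + 6*y^2 + y*(2*d + 44) + 14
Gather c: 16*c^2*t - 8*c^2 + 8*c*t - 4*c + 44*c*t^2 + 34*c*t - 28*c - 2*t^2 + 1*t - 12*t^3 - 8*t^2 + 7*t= c^2*(16*t - 8) + c*(44*t^2 + 42*t - 32) - 12*t^3 - 10*t^2 + 8*t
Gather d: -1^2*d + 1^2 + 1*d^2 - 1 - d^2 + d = 0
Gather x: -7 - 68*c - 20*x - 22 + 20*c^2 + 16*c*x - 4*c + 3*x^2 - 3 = 20*c^2 - 72*c + 3*x^2 + x*(16*c - 20) - 32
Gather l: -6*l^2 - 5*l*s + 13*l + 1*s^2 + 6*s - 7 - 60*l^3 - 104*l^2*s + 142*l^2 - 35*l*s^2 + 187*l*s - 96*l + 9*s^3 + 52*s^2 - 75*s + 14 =-60*l^3 + l^2*(136 - 104*s) + l*(-35*s^2 + 182*s - 83) + 9*s^3 + 53*s^2 - 69*s + 7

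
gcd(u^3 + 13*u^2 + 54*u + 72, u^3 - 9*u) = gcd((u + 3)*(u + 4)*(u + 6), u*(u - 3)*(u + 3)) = u + 3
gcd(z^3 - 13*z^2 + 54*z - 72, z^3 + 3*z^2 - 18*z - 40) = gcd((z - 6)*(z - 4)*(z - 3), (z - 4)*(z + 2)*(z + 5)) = z - 4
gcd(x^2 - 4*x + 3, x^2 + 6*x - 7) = x - 1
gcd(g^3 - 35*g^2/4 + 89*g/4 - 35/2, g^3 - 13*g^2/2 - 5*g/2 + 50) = g - 5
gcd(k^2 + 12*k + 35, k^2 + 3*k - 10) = k + 5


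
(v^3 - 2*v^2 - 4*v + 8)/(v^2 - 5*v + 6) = (v^2 - 4)/(v - 3)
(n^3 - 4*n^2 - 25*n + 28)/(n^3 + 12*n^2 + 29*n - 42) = (n^2 - 3*n - 28)/(n^2 + 13*n + 42)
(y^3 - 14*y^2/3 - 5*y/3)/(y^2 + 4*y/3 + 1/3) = y*(y - 5)/(y + 1)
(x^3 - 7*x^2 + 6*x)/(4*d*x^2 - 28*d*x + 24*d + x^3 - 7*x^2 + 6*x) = x/(4*d + x)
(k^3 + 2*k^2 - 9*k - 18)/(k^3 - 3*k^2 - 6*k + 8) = (k^2 - 9)/(k^2 - 5*k + 4)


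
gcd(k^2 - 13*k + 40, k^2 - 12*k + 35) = k - 5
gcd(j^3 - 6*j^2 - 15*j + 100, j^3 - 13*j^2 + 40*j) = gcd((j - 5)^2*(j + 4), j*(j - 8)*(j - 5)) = j - 5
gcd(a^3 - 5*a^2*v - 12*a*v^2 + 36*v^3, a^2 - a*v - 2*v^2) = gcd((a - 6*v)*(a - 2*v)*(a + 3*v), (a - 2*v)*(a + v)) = -a + 2*v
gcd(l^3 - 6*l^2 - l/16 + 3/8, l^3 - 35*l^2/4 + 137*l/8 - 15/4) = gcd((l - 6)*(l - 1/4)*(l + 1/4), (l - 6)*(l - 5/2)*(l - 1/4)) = l^2 - 25*l/4 + 3/2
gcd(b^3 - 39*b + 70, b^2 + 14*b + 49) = b + 7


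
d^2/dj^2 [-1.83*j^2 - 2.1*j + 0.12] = -3.66000000000000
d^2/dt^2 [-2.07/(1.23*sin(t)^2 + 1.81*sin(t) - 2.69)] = (12.526812*sin(t)^4 + 13.825323*sin(t)^3 + 15.387345*sin(t)^2 - 17.572023*sin(t) - 27.261072)/(1.23*sin(t)^2 + 1.81*sin(t) - 2.69)^3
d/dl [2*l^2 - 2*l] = 4*l - 2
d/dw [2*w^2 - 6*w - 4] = 4*w - 6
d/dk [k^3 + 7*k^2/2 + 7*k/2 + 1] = 3*k^2 + 7*k + 7/2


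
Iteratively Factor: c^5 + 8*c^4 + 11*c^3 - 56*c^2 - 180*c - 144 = (c + 3)*(c^4 + 5*c^3 - 4*c^2 - 44*c - 48) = (c + 3)*(c + 4)*(c^3 + c^2 - 8*c - 12) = (c + 2)*(c + 3)*(c + 4)*(c^2 - c - 6) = (c + 2)^2*(c + 3)*(c + 4)*(c - 3)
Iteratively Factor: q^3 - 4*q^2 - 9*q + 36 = (q + 3)*(q^2 - 7*q + 12) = (q - 3)*(q + 3)*(q - 4)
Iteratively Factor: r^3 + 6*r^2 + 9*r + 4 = (r + 4)*(r^2 + 2*r + 1) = (r + 1)*(r + 4)*(r + 1)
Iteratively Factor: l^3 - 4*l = (l)*(l^2 - 4) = l*(l + 2)*(l - 2)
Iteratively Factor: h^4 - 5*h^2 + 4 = (h + 2)*(h^3 - 2*h^2 - h + 2) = (h - 2)*(h + 2)*(h^2 - 1) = (h - 2)*(h + 1)*(h + 2)*(h - 1)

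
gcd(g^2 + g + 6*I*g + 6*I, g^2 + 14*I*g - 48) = g + 6*I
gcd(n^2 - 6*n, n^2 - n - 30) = n - 6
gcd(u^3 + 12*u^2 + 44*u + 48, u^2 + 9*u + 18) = u + 6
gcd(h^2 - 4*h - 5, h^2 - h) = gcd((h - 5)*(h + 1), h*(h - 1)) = 1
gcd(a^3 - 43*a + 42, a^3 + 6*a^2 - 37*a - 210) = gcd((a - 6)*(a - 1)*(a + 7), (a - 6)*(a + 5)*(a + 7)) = a^2 + a - 42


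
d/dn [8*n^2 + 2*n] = 16*n + 2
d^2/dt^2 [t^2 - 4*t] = 2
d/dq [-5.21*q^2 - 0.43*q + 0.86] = -10.42*q - 0.43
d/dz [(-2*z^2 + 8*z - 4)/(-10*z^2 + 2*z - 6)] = (19*z^2 - 14*z - 10)/(25*z^4 - 10*z^3 + 31*z^2 - 6*z + 9)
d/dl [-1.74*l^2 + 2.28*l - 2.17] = 2.28 - 3.48*l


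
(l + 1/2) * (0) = 0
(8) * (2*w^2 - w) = 16*w^2 - 8*w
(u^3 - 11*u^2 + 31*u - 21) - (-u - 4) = u^3 - 11*u^2 + 32*u - 17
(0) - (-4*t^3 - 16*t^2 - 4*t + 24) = 4*t^3 + 16*t^2 + 4*t - 24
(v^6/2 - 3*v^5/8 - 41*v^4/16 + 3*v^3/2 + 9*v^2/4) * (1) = v^6/2 - 3*v^5/8 - 41*v^4/16 + 3*v^3/2 + 9*v^2/4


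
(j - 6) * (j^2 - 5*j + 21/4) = j^3 - 11*j^2 + 141*j/4 - 63/2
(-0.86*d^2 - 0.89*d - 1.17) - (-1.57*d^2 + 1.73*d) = 0.71*d^2 - 2.62*d - 1.17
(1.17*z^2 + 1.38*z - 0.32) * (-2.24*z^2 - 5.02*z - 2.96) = -2.6208*z^4 - 8.9646*z^3 - 9.674*z^2 - 2.4784*z + 0.9472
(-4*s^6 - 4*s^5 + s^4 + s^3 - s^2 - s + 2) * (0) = 0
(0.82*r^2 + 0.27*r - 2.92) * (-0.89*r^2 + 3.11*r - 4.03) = -0.7298*r^4 + 2.3099*r^3 + 0.1339*r^2 - 10.1693*r + 11.7676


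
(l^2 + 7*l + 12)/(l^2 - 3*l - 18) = (l + 4)/(l - 6)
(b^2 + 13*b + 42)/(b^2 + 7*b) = (b + 6)/b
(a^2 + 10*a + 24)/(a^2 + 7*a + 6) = (a + 4)/(a + 1)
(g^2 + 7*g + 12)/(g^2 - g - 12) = (g + 4)/(g - 4)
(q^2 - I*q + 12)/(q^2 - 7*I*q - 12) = (q + 3*I)/(q - 3*I)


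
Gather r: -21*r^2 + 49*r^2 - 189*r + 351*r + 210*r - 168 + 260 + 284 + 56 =28*r^2 + 372*r + 432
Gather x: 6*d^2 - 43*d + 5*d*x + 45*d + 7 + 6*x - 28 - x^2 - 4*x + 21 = 6*d^2 + 2*d - x^2 + x*(5*d + 2)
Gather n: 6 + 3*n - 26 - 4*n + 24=4 - n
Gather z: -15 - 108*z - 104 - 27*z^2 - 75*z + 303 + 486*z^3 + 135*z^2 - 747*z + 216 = 486*z^3 + 108*z^2 - 930*z + 400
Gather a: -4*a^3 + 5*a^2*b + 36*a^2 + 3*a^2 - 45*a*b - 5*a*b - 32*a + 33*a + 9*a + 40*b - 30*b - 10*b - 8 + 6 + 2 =-4*a^3 + a^2*(5*b + 39) + a*(10 - 50*b)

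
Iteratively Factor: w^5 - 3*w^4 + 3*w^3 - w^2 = (w - 1)*(w^4 - 2*w^3 + w^2) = (w - 1)^2*(w^3 - w^2) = w*(w - 1)^2*(w^2 - w) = w^2*(w - 1)^2*(w - 1)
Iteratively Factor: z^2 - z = (z)*(z - 1)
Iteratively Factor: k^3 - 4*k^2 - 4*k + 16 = (k - 2)*(k^2 - 2*k - 8) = (k - 2)*(k + 2)*(k - 4)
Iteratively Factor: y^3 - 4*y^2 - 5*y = (y + 1)*(y^2 - 5*y) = (y - 5)*(y + 1)*(y)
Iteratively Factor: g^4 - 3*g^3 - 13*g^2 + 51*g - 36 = (g + 4)*(g^3 - 7*g^2 + 15*g - 9) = (g - 1)*(g + 4)*(g^2 - 6*g + 9) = (g - 3)*(g - 1)*(g + 4)*(g - 3)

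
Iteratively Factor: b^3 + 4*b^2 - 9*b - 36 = (b + 3)*(b^2 + b - 12) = (b - 3)*(b + 3)*(b + 4)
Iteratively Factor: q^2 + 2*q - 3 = (q - 1)*(q + 3)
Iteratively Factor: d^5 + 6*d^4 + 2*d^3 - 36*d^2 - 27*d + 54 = (d + 3)*(d^4 + 3*d^3 - 7*d^2 - 15*d + 18) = (d - 2)*(d + 3)*(d^3 + 5*d^2 + 3*d - 9) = (d - 2)*(d + 3)^2*(d^2 + 2*d - 3) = (d - 2)*(d + 3)^3*(d - 1)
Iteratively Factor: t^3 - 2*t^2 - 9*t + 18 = (t - 3)*(t^2 + t - 6) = (t - 3)*(t + 3)*(t - 2)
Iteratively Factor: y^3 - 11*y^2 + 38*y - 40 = (y - 4)*(y^2 - 7*y + 10) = (y - 5)*(y - 4)*(y - 2)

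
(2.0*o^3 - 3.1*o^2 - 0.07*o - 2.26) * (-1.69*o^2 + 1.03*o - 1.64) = -3.38*o^5 + 7.299*o^4 - 6.3547*o^3 + 8.8313*o^2 - 2.213*o + 3.7064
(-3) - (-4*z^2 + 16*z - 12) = 4*z^2 - 16*z + 9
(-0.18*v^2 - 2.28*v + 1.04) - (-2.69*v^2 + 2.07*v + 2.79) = 2.51*v^2 - 4.35*v - 1.75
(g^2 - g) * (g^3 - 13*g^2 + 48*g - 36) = g^5 - 14*g^4 + 61*g^3 - 84*g^2 + 36*g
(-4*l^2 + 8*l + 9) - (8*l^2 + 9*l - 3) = -12*l^2 - l + 12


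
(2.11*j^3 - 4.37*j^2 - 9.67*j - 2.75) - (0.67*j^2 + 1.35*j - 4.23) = 2.11*j^3 - 5.04*j^2 - 11.02*j + 1.48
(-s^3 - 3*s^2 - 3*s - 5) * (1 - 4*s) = 4*s^4 + 11*s^3 + 9*s^2 + 17*s - 5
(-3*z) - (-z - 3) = 3 - 2*z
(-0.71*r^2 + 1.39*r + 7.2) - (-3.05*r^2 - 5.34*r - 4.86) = 2.34*r^2 + 6.73*r + 12.06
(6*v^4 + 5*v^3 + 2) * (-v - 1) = -6*v^5 - 11*v^4 - 5*v^3 - 2*v - 2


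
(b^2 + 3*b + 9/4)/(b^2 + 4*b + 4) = (b^2 + 3*b + 9/4)/(b^2 + 4*b + 4)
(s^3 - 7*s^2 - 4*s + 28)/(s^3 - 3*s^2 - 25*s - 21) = (s^2 - 4)/(s^2 + 4*s + 3)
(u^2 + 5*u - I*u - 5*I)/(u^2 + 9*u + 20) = (u - I)/(u + 4)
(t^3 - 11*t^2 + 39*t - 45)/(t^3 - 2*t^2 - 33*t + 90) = (t - 3)/(t + 6)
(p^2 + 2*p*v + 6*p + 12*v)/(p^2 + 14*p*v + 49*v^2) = (p^2 + 2*p*v + 6*p + 12*v)/(p^2 + 14*p*v + 49*v^2)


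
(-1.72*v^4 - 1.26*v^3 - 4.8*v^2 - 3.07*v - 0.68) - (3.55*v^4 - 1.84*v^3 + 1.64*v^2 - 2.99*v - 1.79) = -5.27*v^4 + 0.58*v^3 - 6.44*v^2 - 0.0799999999999996*v + 1.11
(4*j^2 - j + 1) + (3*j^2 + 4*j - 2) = 7*j^2 + 3*j - 1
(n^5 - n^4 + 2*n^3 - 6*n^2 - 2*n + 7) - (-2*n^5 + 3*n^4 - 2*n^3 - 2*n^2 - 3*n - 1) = 3*n^5 - 4*n^4 + 4*n^3 - 4*n^2 + n + 8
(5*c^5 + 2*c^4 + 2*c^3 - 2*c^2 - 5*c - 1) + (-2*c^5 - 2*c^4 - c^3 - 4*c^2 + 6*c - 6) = 3*c^5 + c^3 - 6*c^2 + c - 7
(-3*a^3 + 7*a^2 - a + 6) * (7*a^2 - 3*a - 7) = -21*a^5 + 58*a^4 - 7*a^3 - 4*a^2 - 11*a - 42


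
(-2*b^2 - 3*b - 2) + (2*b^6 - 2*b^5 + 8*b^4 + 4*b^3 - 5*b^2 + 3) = 2*b^6 - 2*b^5 + 8*b^4 + 4*b^3 - 7*b^2 - 3*b + 1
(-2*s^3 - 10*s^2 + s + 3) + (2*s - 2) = -2*s^3 - 10*s^2 + 3*s + 1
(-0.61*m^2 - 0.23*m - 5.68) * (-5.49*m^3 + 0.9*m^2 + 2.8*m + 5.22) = 3.3489*m^5 + 0.7137*m^4 + 29.2682*m^3 - 8.9402*m^2 - 17.1046*m - 29.6496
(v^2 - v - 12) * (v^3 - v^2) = v^5 - 2*v^4 - 11*v^3 + 12*v^2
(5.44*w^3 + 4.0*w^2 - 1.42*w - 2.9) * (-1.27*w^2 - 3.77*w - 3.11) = -6.9088*w^5 - 25.5888*w^4 - 30.195*w^3 - 3.4036*w^2 + 15.3492*w + 9.019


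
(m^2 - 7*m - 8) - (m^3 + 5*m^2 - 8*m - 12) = -m^3 - 4*m^2 + m + 4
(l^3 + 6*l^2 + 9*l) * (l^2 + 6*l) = l^5 + 12*l^4 + 45*l^3 + 54*l^2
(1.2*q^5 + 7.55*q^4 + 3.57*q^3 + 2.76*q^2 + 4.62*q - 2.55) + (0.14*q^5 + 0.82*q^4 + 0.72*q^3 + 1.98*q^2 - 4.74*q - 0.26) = 1.34*q^5 + 8.37*q^4 + 4.29*q^3 + 4.74*q^2 - 0.12*q - 2.81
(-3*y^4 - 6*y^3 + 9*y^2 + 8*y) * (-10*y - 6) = 30*y^5 + 78*y^4 - 54*y^3 - 134*y^2 - 48*y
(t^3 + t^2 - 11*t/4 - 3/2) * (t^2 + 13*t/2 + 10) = t^5 + 15*t^4/2 + 55*t^3/4 - 75*t^2/8 - 149*t/4 - 15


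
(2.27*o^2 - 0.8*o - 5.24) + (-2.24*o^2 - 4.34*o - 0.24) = 0.0299999999999998*o^2 - 5.14*o - 5.48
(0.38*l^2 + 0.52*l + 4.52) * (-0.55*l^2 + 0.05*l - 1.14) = -0.209*l^4 - 0.267*l^3 - 2.8932*l^2 - 0.3668*l - 5.1528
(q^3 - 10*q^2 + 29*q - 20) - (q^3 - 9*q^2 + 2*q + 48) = -q^2 + 27*q - 68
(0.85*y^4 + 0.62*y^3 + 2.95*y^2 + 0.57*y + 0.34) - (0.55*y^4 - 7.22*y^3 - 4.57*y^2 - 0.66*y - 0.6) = 0.3*y^4 + 7.84*y^3 + 7.52*y^2 + 1.23*y + 0.94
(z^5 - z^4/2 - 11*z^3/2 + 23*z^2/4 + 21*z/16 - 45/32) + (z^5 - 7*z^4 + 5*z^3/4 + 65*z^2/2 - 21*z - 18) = 2*z^5 - 15*z^4/2 - 17*z^3/4 + 153*z^2/4 - 315*z/16 - 621/32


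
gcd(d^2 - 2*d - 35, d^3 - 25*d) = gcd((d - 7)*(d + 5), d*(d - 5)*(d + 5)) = d + 5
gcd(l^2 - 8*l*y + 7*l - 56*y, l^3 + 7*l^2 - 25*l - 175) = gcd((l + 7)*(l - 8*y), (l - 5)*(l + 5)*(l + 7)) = l + 7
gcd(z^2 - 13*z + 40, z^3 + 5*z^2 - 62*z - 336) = z - 8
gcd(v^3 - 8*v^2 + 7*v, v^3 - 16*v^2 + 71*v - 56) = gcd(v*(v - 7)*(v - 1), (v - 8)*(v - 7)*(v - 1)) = v^2 - 8*v + 7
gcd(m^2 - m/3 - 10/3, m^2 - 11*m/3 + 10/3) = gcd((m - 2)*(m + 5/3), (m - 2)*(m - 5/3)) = m - 2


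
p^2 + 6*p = p*(p + 6)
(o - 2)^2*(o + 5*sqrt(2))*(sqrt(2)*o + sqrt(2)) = sqrt(2)*o^4 - 3*sqrt(2)*o^3 + 10*o^3 - 30*o^2 + 4*sqrt(2)*o + 40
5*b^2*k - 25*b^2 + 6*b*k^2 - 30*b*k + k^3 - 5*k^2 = (b + k)*(5*b + k)*(k - 5)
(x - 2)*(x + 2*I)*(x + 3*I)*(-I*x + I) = -I*x^4 + 5*x^3 + 3*I*x^3 - 15*x^2 + 4*I*x^2 + 10*x - 18*I*x + 12*I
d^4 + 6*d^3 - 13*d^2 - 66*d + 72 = (d - 3)*(d - 1)*(d + 4)*(d + 6)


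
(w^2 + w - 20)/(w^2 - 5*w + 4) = (w + 5)/(w - 1)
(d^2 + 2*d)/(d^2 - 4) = d/(d - 2)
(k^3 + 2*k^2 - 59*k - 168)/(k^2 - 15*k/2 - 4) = 2*(k^2 + 10*k + 21)/(2*k + 1)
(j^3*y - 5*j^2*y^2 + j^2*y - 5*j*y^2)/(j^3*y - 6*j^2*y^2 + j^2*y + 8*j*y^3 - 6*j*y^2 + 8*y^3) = j*(j - 5*y)/(j^2 - 6*j*y + 8*y^2)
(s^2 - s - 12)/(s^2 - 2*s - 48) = (-s^2 + s + 12)/(-s^2 + 2*s + 48)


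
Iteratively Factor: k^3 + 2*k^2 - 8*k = (k - 2)*(k^2 + 4*k) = k*(k - 2)*(k + 4)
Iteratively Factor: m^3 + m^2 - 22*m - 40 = (m + 2)*(m^2 - m - 20) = (m - 5)*(m + 2)*(m + 4)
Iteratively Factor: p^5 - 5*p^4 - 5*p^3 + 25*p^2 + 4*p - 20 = (p - 5)*(p^4 - 5*p^2 + 4) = (p - 5)*(p + 2)*(p^3 - 2*p^2 - p + 2) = (p - 5)*(p - 2)*(p + 2)*(p^2 - 1) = (p - 5)*(p - 2)*(p - 1)*(p + 2)*(p + 1)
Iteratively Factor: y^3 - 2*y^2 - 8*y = (y)*(y^2 - 2*y - 8) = y*(y - 4)*(y + 2)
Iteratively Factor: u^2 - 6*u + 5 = (u - 1)*(u - 5)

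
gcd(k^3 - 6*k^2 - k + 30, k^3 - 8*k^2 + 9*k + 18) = k - 3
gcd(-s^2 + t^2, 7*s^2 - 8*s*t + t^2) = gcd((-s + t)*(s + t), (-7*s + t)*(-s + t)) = s - t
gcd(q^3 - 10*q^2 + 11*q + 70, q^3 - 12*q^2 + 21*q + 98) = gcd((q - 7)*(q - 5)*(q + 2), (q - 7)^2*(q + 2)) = q^2 - 5*q - 14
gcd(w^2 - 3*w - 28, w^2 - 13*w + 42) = w - 7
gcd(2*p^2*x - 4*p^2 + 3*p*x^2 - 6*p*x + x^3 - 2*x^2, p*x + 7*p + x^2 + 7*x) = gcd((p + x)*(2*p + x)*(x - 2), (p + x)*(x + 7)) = p + x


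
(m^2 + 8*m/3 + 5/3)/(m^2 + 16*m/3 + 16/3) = (3*m^2 + 8*m + 5)/(3*m^2 + 16*m + 16)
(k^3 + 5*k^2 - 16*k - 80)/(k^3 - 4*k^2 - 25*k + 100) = (k + 4)/(k - 5)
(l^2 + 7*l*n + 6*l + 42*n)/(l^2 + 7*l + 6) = (l + 7*n)/(l + 1)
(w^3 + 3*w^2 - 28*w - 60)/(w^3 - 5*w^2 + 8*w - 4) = (w^3 + 3*w^2 - 28*w - 60)/(w^3 - 5*w^2 + 8*w - 4)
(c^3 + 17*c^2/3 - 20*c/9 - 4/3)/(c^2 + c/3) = c + 16/3 - 4/c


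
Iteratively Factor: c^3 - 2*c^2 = (c)*(c^2 - 2*c) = c*(c - 2)*(c)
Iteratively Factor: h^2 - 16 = (h - 4)*(h + 4)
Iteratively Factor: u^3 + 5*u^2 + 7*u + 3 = (u + 1)*(u^2 + 4*u + 3) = (u + 1)*(u + 3)*(u + 1)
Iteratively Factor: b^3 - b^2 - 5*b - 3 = (b + 1)*(b^2 - 2*b - 3) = (b - 3)*(b + 1)*(b + 1)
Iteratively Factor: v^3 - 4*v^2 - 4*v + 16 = (v - 4)*(v^2 - 4) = (v - 4)*(v + 2)*(v - 2)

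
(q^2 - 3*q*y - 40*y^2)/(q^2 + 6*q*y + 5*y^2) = (q - 8*y)/(q + y)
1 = 1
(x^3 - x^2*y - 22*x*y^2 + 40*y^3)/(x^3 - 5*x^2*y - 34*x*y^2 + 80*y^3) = (x - 4*y)/(x - 8*y)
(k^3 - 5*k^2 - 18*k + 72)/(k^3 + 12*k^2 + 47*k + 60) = (k^2 - 9*k + 18)/(k^2 + 8*k + 15)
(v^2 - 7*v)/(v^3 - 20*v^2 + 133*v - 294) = v/(v^2 - 13*v + 42)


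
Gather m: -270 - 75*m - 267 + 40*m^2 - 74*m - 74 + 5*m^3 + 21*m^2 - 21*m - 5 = 5*m^3 + 61*m^2 - 170*m - 616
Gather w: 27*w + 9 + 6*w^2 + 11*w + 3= 6*w^2 + 38*w + 12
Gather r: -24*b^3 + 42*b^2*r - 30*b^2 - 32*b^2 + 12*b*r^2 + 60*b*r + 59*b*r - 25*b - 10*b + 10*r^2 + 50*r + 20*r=-24*b^3 - 62*b^2 - 35*b + r^2*(12*b + 10) + r*(42*b^2 + 119*b + 70)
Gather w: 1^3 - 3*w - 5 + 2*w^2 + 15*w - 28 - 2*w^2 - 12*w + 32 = 0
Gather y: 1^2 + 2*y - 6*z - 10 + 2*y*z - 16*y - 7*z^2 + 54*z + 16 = y*(2*z - 14) - 7*z^2 + 48*z + 7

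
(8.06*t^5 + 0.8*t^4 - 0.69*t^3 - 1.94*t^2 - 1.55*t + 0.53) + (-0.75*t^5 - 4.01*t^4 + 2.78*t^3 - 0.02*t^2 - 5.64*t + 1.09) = 7.31*t^5 - 3.21*t^4 + 2.09*t^3 - 1.96*t^2 - 7.19*t + 1.62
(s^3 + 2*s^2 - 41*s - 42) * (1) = s^3 + 2*s^2 - 41*s - 42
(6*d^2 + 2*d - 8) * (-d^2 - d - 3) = -6*d^4 - 8*d^3 - 12*d^2 + 2*d + 24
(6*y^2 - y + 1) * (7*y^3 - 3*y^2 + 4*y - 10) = 42*y^5 - 25*y^4 + 34*y^3 - 67*y^2 + 14*y - 10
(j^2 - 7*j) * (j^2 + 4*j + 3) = j^4 - 3*j^3 - 25*j^2 - 21*j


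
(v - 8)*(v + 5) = v^2 - 3*v - 40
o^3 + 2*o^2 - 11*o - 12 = (o - 3)*(o + 1)*(o + 4)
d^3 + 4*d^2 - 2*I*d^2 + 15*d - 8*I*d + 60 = (d + 4)*(d - 5*I)*(d + 3*I)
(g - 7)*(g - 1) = g^2 - 8*g + 7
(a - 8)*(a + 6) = a^2 - 2*a - 48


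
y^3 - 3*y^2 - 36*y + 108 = (y - 6)*(y - 3)*(y + 6)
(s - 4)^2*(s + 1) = s^3 - 7*s^2 + 8*s + 16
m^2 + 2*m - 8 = (m - 2)*(m + 4)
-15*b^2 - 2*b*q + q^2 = (-5*b + q)*(3*b + q)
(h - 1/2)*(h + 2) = h^2 + 3*h/2 - 1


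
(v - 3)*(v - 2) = v^2 - 5*v + 6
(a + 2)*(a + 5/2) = a^2 + 9*a/2 + 5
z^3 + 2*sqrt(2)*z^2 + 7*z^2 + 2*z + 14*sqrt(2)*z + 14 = (z + 7)*(z + sqrt(2))^2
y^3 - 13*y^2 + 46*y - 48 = (y - 8)*(y - 3)*(y - 2)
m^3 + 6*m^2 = m^2*(m + 6)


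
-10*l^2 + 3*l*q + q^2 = (-2*l + q)*(5*l + q)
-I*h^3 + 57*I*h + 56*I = (h - 8)*(h + 7)*(-I*h - I)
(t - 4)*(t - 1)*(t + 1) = t^3 - 4*t^2 - t + 4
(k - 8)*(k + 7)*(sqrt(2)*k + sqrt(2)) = sqrt(2)*k^3 - 57*sqrt(2)*k - 56*sqrt(2)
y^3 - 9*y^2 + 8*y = y*(y - 8)*(y - 1)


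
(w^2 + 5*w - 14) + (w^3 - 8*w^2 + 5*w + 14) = w^3 - 7*w^2 + 10*w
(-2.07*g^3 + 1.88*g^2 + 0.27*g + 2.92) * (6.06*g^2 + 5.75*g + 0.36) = -12.5442*g^5 - 0.5097*g^4 + 11.701*g^3 + 19.9245*g^2 + 16.8872*g + 1.0512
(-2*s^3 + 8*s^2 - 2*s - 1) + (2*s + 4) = -2*s^3 + 8*s^2 + 3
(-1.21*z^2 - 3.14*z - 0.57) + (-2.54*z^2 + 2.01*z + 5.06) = -3.75*z^2 - 1.13*z + 4.49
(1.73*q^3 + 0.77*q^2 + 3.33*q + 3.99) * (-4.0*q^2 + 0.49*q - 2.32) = -6.92*q^5 - 2.2323*q^4 - 16.9563*q^3 - 16.1147*q^2 - 5.7705*q - 9.2568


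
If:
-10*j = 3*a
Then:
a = -10*j/3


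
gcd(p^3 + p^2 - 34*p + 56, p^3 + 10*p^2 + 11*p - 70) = p^2 + 5*p - 14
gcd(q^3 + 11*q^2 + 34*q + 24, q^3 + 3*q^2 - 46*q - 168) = q^2 + 10*q + 24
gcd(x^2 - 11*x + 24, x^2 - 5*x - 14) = 1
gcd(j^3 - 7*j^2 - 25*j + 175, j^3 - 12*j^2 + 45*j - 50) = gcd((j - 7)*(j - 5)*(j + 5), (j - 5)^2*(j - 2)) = j - 5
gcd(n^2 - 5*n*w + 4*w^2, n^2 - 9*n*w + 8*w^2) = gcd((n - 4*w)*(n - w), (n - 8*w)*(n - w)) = -n + w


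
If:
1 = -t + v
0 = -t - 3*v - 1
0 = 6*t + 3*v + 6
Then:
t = -1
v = 0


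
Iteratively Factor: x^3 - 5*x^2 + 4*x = (x - 4)*(x^2 - x) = (x - 4)*(x - 1)*(x)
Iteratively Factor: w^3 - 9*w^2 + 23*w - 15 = (w - 5)*(w^2 - 4*w + 3) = (w - 5)*(w - 3)*(w - 1)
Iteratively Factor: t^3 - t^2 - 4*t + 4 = (t + 2)*(t^2 - 3*t + 2) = (t - 2)*(t + 2)*(t - 1)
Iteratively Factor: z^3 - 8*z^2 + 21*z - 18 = (z - 2)*(z^2 - 6*z + 9) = (z - 3)*(z - 2)*(z - 3)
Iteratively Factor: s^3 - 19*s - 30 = (s + 2)*(s^2 - 2*s - 15) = (s - 5)*(s + 2)*(s + 3)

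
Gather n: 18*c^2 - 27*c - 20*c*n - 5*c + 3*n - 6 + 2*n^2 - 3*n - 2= 18*c^2 - 20*c*n - 32*c + 2*n^2 - 8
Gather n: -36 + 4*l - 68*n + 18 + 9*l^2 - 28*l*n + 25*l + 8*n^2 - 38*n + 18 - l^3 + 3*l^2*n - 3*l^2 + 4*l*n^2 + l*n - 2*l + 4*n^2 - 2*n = -l^3 + 6*l^2 + 27*l + n^2*(4*l + 12) + n*(3*l^2 - 27*l - 108)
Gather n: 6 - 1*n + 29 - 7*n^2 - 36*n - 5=-7*n^2 - 37*n + 30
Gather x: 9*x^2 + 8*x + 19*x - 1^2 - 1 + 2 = 9*x^2 + 27*x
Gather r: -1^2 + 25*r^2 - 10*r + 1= 25*r^2 - 10*r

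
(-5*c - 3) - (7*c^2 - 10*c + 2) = -7*c^2 + 5*c - 5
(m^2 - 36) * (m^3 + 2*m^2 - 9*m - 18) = m^5 + 2*m^4 - 45*m^3 - 90*m^2 + 324*m + 648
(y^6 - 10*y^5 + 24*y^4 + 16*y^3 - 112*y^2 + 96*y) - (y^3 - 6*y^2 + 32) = y^6 - 10*y^5 + 24*y^4 + 15*y^3 - 106*y^2 + 96*y - 32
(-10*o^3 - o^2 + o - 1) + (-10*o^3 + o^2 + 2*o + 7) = -20*o^3 + 3*o + 6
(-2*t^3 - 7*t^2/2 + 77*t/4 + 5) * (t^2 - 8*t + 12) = -2*t^5 + 25*t^4/2 + 93*t^3/4 - 191*t^2 + 191*t + 60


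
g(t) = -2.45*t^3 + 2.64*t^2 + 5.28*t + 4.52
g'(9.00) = -542.55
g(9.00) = -1520.17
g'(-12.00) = -1116.48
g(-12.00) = 4554.92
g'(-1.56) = -20.84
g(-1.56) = 12.01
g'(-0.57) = -0.12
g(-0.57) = 2.82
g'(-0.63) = -0.96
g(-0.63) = 2.85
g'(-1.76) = -26.78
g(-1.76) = 16.76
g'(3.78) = -79.78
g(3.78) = -70.13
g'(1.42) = -2.04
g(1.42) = 10.33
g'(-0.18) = 4.09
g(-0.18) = 3.67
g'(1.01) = 3.12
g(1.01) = 10.02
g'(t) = -7.35*t^2 + 5.28*t + 5.28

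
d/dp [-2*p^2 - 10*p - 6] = -4*p - 10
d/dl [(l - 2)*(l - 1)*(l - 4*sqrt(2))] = 3*l^2 - 8*sqrt(2)*l - 6*l + 2 + 12*sqrt(2)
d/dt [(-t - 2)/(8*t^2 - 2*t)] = (2*t^2 + 8*t - 1)/(t^2*(16*t^2 - 8*t + 1))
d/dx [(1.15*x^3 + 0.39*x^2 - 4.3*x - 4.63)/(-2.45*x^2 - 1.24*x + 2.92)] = (-2.8175*x^4 - 2.852*x^3 - 0.944599999999998*x^2 - 20.4094*x - 18.2972)/(6.0025*x^4 + 6.076*x^3 - 12.7704*x^2 - 7.2416*x + 8.5264)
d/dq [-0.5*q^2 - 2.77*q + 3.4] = -1.0*q - 2.77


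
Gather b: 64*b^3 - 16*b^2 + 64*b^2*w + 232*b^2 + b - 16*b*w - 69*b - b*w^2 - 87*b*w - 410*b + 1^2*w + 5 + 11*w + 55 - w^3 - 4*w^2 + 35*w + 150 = 64*b^3 + b^2*(64*w + 216) + b*(-w^2 - 103*w - 478) - w^3 - 4*w^2 + 47*w + 210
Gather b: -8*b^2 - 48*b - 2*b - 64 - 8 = -8*b^2 - 50*b - 72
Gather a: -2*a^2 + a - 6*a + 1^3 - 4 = -2*a^2 - 5*a - 3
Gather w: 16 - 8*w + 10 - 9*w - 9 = 17 - 17*w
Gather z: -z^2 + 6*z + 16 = -z^2 + 6*z + 16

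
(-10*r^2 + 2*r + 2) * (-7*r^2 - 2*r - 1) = 70*r^4 + 6*r^3 - 8*r^2 - 6*r - 2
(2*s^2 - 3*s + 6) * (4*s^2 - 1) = 8*s^4 - 12*s^3 + 22*s^2 + 3*s - 6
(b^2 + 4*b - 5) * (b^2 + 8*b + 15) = b^4 + 12*b^3 + 42*b^2 + 20*b - 75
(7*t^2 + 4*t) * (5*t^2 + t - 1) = 35*t^4 + 27*t^3 - 3*t^2 - 4*t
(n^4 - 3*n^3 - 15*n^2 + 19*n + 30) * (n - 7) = n^5 - 10*n^4 + 6*n^3 + 124*n^2 - 103*n - 210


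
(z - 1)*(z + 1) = z^2 - 1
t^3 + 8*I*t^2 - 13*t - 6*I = (t + I)^2*(t + 6*I)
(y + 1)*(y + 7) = y^2 + 8*y + 7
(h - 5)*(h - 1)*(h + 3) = h^3 - 3*h^2 - 13*h + 15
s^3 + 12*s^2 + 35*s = s*(s + 5)*(s + 7)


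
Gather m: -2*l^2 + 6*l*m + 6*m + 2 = -2*l^2 + m*(6*l + 6) + 2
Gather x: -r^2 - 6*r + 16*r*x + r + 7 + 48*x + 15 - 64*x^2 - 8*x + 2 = -r^2 - 5*r - 64*x^2 + x*(16*r + 40) + 24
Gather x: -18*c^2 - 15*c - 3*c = -18*c^2 - 18*c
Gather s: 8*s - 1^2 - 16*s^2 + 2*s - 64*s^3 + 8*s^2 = -64*s^3 - 8*s^2 + 10*s - 1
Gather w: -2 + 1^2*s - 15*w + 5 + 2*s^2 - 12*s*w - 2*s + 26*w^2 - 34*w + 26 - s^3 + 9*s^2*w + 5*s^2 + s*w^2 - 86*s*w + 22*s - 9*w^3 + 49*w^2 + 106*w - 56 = -s^3 + 7*s^2 + 21*s - 9*w^3 + w^2*(s + 75) + w*(9*s^2 - 98*s + 57) - 27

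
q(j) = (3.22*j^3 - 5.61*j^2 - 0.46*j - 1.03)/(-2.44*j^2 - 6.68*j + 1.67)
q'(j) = (4.88*j + 6.68)*(3.22*j^3 - 5.61*j^2 - 0.46*j - 1.03)/(-2.44*j^2 - 6.68*j + 1.67)^2 + (9.66*j^2 - 11.22*j - 0.46)/(-2.44*j^2 - 6.68*j + 1.67)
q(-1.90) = -7.65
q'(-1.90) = 13.61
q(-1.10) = -1.91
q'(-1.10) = 3.47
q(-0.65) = -0.80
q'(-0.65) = 1.63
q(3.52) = -1.31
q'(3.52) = -0.93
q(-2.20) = -13.49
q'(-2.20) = 27.58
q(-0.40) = -0.49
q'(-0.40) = 0.82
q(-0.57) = -0.68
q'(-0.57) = 1.37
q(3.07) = -0.90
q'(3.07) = -0.87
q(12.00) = -11.05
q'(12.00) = -1.24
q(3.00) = -0.84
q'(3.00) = -0.86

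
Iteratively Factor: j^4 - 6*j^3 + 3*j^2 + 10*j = (j + 1)*(j^3 - 7*j^2 + 10*j) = (j - 5)*(j + 1)*(j^2 - 2*j) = (j - 5)*(j - 2)*(j + 1)*(j)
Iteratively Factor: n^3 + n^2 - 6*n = (n + 3)*(n^2 - 2*n) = n*(n + 3)*(n - 2)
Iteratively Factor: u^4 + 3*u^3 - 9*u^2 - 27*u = (u + 3)*(u^3 - 9*u) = (u + 3)^2*(u^2 - 3*u) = (u - 3)*(u + 3)^2*(u)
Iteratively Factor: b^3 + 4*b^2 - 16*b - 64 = (b + 4)*(b^2 - 16) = (b + 4)^2*(b - 4)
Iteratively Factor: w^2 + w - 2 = (w - 1)*(w + 2)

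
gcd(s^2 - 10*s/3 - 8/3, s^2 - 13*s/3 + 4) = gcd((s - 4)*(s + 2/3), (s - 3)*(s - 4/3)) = 1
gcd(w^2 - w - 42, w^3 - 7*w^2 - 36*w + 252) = w^2 - w - 42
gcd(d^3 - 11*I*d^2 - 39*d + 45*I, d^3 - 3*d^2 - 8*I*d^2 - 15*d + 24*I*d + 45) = d^2 - 8*I*d - 15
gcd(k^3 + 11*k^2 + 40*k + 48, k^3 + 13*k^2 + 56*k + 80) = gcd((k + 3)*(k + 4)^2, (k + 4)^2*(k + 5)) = k^2 + 8*k + 16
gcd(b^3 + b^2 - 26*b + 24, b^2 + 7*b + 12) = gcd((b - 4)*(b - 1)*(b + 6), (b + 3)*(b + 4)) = 1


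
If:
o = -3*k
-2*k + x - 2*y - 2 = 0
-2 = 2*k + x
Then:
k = -y/2 - 1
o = 3*y/2 + 3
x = y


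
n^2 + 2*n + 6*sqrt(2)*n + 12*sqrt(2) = (n + 2)*(n + 6*sqrt(2))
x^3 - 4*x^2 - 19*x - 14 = (x - 7)*(x + 1)*(x + 2)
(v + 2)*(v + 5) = v^2 + 7*v + 10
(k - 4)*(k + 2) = k^2 - 2*k - 8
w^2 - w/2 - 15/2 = (w - 3)*(w + 5/2)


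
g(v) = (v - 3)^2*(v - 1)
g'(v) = (v - 3)^2 + (v - 1)*(2*v - 6) = (v - 3)*(3*v - 5)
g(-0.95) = -30.42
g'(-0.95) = 31.01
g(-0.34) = -14.95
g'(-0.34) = 20.11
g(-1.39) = -46.06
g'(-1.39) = 40.26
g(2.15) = 0.83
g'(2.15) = -1.23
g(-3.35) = -175.40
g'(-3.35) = 95.57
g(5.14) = 18.96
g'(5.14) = 22.30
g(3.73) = 1.45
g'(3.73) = 4.52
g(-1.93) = -71.21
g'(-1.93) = 53.19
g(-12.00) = -2925.00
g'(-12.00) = 615.00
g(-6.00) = -567.00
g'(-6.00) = 207.00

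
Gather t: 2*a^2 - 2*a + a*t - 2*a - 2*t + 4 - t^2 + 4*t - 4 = 2*a^2 - 4*a - t^2 + t*(a + 2)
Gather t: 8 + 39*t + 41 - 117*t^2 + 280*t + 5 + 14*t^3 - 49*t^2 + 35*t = 14*t^3 - 166*t^2 + 354*t + 54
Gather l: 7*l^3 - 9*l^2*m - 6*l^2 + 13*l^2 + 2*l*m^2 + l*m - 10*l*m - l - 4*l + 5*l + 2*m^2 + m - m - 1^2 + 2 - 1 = 7*l^3 + l^2*(7 - 9*m) + l*(2*m^2 - 9*m) + 2*m^2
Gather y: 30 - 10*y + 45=75 - 10*y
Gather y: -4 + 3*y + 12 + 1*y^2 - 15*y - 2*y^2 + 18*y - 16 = -y^2 + 6*y - 8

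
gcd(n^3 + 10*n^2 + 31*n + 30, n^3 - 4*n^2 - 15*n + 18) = n + 3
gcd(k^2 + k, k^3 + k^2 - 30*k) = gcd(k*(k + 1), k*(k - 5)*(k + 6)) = k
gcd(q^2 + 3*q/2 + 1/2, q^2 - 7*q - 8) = q + 1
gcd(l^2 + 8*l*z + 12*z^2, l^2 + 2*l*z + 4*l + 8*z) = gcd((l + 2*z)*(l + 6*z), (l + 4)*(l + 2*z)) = l + 2*z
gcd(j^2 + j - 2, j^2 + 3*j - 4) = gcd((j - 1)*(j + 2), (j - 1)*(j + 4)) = j - 1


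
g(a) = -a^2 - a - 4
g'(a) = -2*a - 1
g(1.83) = -9.18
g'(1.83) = -4.66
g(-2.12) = -6.37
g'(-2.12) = 3.24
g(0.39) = -4.54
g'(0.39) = -1.78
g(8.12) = -78.05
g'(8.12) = -17.24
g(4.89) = -32.80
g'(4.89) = -10.78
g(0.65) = -5.07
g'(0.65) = -2.30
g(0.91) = -5.74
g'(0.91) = -2.82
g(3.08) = -16.57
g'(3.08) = -7.16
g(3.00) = -16.00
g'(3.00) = -7.00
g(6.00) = -46.00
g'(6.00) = -13.00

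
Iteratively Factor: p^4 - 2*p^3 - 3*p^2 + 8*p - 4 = (p + 2)*(p^3 - 4*p^2 + 5*p - 2) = (p - 1)*(p + 2)*(p^2 - 3*p + 2) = (p - 2)*(p - 1)*(p + 2)*(p - 1)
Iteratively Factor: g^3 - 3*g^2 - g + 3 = (g + 1)*(g^2 - 4*g + 3) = (g - 1)*(g + 1)*(g - 3)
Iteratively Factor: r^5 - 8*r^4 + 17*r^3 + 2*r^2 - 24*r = (r + 1)*(r^4 - 9*r^3 + 26*r^2 - 24*r) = r*(r + 1)*(r^3 - 9*r^2 + 26*r - 24) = r*(r - 2)*(r + 1)*(r^2 - 7*r + 12) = r*(r - 3)*(r - 2)*(r + 1)*(r - 4)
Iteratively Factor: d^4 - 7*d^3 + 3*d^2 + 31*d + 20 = (d - 4)*(d^3 - 3*d^2 - 9*d - 5) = (d - 4)*(d + 1)*(d^2 - 4*d - 5) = (d - 5)*(d - 4)*(d + 1)*(d + 1)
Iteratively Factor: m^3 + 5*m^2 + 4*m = (m)*(m^2 + 5*m + 4) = m*(m + 4)*(m + 1)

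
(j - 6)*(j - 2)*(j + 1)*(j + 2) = j^4 - 5*j^3 - 10*j^2 + 20*j + 24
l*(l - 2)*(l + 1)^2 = l^4 - 3*l^2 - 2*l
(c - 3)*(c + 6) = c^2 + 3*c - 18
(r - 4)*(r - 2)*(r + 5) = r^3 - r^2 - 22*r + 40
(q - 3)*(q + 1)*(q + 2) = q^3 - 7*q - 6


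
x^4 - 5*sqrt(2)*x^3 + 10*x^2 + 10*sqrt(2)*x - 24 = (x - 3*sqrt(2))*(x - 2*sqrt(2))*(x - sqrt(2))*(x + sqrt(2))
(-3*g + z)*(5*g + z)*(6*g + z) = -90*g^3 - 3*g^2*z + 8*g*z^2 + z^3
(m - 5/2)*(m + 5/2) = m^2 - 25/4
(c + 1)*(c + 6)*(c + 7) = c^3 + 14*c^2 + 55*c + 42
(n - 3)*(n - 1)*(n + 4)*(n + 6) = n^4 + 6*n^3 - 13*n^2 - 66*n + 72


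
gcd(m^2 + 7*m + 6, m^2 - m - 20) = 1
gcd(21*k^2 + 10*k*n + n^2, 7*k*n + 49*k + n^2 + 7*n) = 7*k + n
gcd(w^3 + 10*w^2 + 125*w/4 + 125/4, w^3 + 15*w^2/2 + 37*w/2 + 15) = w + 5/2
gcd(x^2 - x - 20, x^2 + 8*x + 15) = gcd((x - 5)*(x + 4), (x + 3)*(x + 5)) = 1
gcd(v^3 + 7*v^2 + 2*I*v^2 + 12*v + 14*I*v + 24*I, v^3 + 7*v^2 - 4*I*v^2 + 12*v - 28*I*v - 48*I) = v^2 + 7*v + 12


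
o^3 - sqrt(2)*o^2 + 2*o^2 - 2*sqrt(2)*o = o*(o + 2)*(o - sqrt(2))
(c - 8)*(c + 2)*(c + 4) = c^3 - 2*c^2 - 40*c - 64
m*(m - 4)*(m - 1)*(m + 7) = m^4 + 2*m^3 - 31*m^2 + 28*m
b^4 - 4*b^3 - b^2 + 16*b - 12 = (b - 3)*(b - 2)*(b - 1)*(b + 2)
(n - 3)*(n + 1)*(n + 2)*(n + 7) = n^4 + 7*n^3 - 7*n^2 - 55*n - 42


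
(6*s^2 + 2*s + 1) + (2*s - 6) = 6*s^2 + 4*s - 5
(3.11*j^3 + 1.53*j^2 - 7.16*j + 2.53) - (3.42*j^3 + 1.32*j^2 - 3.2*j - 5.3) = -0.31*j^3 + 0.21*j^2 - 3.96*j + 7.83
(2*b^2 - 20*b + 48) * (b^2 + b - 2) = 2*b^4 - 18*b^3 + 24*b^2 + 88*b - 96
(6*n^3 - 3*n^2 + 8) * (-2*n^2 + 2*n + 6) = -12*n^5 + 18*n^4 + 30*n^3 - 34*n^2 + 16*n + 48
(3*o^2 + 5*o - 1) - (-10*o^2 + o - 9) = 13*o^2 + 4*o + 8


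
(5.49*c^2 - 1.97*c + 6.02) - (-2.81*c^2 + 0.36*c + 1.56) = 8.3*c^2 - 2.33*c + 4.46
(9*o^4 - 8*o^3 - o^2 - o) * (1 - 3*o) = -27*o^5 + 33*o^4 - 5*o^3 + 2*o^2 - o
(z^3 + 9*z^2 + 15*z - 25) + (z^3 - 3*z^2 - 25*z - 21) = 2*z^3 + 6*z^2 - 10*z - 46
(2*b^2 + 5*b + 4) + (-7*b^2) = -5*b^2 + 5*b + 4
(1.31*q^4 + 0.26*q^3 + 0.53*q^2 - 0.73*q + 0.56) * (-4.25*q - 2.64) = -5.5675*q^5 - 4.5634*q^4 - 2.9389*q^3 + 1.7033*q^2 - 0.4528*q - 1.4784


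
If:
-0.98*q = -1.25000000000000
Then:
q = 1.28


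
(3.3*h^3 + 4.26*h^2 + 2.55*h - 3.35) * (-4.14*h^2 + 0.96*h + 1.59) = -13.662*h^5 - 14.4684*h^4 - 1.2204*h^3 + 23.0904*h^2 + 0.8385*h - 5.3265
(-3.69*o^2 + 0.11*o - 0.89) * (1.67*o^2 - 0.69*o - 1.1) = -6.1623*o^4 + 2.7298*o^3 + 2.4968*o^2 + 0.4931*o + 0.979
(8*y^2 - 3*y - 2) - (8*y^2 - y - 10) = 8 - 2*y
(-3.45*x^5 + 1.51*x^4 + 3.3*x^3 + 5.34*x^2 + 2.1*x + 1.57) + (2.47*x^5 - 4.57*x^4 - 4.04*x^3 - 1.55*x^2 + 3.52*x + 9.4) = -0.98*x^5 - 3.06*x^4 - 0.74*x^3 + 3.79*x^2 + 5.62*x + 10.97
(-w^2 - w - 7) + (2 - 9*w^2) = -10*w^2 - w - 5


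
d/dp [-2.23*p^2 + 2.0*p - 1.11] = 2.0 - 4.46*p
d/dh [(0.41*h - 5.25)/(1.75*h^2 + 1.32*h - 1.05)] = (-0.7175*h^2 + 18.375*h + 6.4995)/(3.0625*h^4 + 4.62*h^3 - 1.9326*h^2 - 2.772*h + 1.1025)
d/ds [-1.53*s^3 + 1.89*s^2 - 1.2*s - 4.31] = -4.59*s^2 + 3.78*s - 1.2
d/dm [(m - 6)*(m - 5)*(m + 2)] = 3*m^2 - 18*m + 8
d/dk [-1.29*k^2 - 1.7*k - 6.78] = -2.58*k - 1.7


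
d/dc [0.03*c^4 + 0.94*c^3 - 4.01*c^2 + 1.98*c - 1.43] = 0.12*c^3 + 2.82*c^2 - 8.02*c + 1.98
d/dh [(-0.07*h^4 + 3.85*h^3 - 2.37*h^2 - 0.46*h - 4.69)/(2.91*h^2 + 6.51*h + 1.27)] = (-0.4074*h^5 + 9.8364*h^4 + 49.7714*h^3 + 0.578400000000002*h^2 + 21.276*h + 29.9477)/(8.4681*h^4 + 37.8882*h^3 + 49.7715*h^2 + 16.5354*h + 1.6129)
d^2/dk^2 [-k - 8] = 0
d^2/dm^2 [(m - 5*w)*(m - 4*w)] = 2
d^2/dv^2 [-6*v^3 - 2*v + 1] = -36*v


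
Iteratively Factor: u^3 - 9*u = (u)*(u^2 - 9) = u*(u - 3)*(u + 3)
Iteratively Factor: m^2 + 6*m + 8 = (m + 4)*(m + 2)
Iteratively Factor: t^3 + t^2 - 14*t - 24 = (t + 2)*(t^2 - t - 12) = (t + 2)*(t + 3)*(t - 4)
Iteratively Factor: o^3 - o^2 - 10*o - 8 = (o + 2)*(o^2 - 3*o - 4) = (o - 4)*(o + 2)*(o + 1)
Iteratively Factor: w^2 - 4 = (w - 2)*(w + 2)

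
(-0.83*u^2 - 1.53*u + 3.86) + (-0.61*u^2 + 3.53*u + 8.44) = -1.44*u^2 + 2.0*u + 12.3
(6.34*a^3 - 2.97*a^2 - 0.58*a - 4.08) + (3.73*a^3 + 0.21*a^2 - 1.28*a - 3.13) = 10.07*a^3 - 2.76*a^2 - 1.86*a - 7.21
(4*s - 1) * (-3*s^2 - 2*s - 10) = -12*s^3 - 5*s^2 - 38*s + 10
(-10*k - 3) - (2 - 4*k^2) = 4*k^2 - 10*k - 5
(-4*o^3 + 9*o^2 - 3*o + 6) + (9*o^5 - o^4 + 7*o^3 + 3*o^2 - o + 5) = 9*o^5 - o^4 + 3*o^3 + 12*o^2 - 4*o + 11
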